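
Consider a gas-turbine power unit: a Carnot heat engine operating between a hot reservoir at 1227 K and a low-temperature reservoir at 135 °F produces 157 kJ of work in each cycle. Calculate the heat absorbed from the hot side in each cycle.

Q_H ≈ 214.8 kJ

T_C = 135 °F → (135 − 32) × 5/9 = 57.22 °C = 330.37 K.
The Carnot efficiency is η = 1 − T_C/T_H = 1 − 330.37/1227.00 = 0.7307.
Q_H = W/η = 157/0.7307 = 214.8 kJ.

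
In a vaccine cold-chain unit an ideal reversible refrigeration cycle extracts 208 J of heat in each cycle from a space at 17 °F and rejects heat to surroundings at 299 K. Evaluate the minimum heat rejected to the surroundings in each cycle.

Q_H ≈ 235 J

T_C = 17 °F → (17 − 32) × 5/9 = -8.33 °C = 264.82 K.
For a reversible cycle Q_H/Q_C = T_H/T_C, so Q_H = Q_C·T_H/T_C = 208 × 299.00/264.82 = 235 J.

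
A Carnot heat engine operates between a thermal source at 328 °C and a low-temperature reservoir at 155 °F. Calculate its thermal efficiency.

η ≈ 0.432

T_H = 328 °C → 328 + 273.15 = 601.15 K.
T_C = 155 °F → (155 − 32) × 5/9 = 68.33 °C = 341.48 K.
Carnot efficiency: η = 1 − T_C/T_H = 1 − 341.48/601.15 = 0.432.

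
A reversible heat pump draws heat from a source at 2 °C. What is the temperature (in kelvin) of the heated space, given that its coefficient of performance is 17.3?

T_H ≈ 292.0 K

T_C = 2 °C → 2 + 273.15 = 275.15 K.
COP_HP = T_H/(T_H − T_C) ⇒ T_H = T_C·COP_HP/(COP_HP − 1) = 275.15 × 17.3/(17.3 − 1) = 292.0 K.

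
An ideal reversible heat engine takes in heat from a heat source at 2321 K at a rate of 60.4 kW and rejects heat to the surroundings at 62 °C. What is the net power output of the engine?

Ẇ ≈ 51.7 kW

T_C = 62 °C → 62 + 273.15 = 335.15 K.
The Carnot efficiency is η = 1 − T_C/T_H = 1 − 335.15/2321.00 = 0.8556.
W = η·Q_H = 0.8556 × 60.4 = 51.7 kW.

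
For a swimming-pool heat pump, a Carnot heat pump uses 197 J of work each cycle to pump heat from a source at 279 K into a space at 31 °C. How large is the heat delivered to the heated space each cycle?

Q_H ≈ 2380 J

T_H = 31 °C → 31 + 273.15 = 304.15 K.
Reversible heating COP: COP_HP = T_H/(T_H − T_C) = 304.15/25.15 = 12.0934.
Q_H = COP_HP · W = 12.0934 × 197 = 2380 J.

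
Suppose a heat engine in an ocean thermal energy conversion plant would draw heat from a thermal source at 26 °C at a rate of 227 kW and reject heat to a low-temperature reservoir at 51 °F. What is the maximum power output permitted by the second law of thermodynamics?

T_H = 26 °C → 26 + 273.15 = 299.15 K.
T_C = 51 °F → (51 − 32) × 5/9 = 10.56 °C = 283.71 K.
The second-law ceiling is the Carnot efficiency, η_max = 1 − T_C/T_H = 1 − 283.71/299.15 = 0.0516.
W_max = η_max · Q_H = 0.0516 × 227 = 11.7 kW.

Ẇ_max ≈ 11.7 kW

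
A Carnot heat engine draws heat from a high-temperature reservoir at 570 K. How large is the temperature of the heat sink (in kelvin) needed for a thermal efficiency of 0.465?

From η = 1 − T_C/T_H, T_C = T_H·(1 − η) = 570.00 × (1 − 0.465) = 304.9 K.

T_C ≈ 304.9 K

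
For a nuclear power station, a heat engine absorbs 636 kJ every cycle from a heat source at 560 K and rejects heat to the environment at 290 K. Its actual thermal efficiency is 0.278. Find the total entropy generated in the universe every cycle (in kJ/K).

ΔS_univ ≈ 0.448 kJ/K

W = η·Q_H = 0.278 × 636 = 176.8 kJ, so Q_C = Q_H − W = 459.2 kJ.
Entropy balance on the reservoirs: −Q_H/T_H = -1.136 kJ/K, +Q_C/T_C = 1.583 kJ/K.
ΔS_univ = −Q_H/T_H + Q_C/T_C = 0.448 kJ/K (> 0, since η = 0.278 < η_Carnot = 0.482).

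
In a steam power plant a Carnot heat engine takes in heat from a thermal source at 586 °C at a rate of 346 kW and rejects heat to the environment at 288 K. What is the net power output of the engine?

Ẇ ≈ 230 kW

T_H = 586 °C → 586 + 273.15 = 859.15 K.
For a reversible engine, η = 1 − T_C/T_H = 1 − 288.00/859.15 = 0.6648.
W = η·Q_H = 0.6648 × 346 = 230 kW.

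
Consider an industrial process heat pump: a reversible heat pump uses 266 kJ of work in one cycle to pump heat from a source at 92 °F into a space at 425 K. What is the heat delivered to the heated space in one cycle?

Q_H ≈ 954 kJ

T_C = 92 °F → (92 − 32) × 5/9 = 33.33 °C = 306.48 K.
For a reversible heat pump, COP_HP = T_H/(T_H − T_C) = 425.00/118.52 = 3.5860.
Q_H = COP_HP · W = 3.5860 × 266 = 954 kJ.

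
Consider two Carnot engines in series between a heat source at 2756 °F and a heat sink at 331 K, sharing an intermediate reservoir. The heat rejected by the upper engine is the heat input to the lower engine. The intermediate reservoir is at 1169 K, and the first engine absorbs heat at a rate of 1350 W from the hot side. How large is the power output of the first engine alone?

Ẇ₁ ≈ 467 W

T_H = 2756 °F → (2756 − 32) × 5/9 = 1513.33 °C = 1786.48 K.
First-stage efficiency η₁ = 1 − T_m/T_H = 1 − 1169.00/1786.48 = 0.3456.
W₁ = η₁·Q_H = 0.3456 × 1350 = 467 W.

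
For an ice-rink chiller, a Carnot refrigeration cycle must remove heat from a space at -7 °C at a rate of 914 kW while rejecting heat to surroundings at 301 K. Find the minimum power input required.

T_C = -7 °C → -7 + 273.15 = 266.15 K.
For a reversible refrigerator, COP_R = T_C/(T_H − T_C) = 266.15/34.85 = 7.6370.
W = Q_C/COP_R = 914/7.6370 = 120 kW.

Ẇ_in ≈ 120 kW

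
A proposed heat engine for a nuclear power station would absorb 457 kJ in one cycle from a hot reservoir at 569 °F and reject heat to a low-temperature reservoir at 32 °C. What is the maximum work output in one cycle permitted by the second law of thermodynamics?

T_H = 569 °F → (569 − 32) × 5/9 = 298.33 °C = 571.48 K.
T_C = 32 °C → 32 + 273.15 = 305.15 K.
The second-law ceiling is the Carnot efficiency, η_max = 1 − T_C/T_H = 1 − 305.15/571.48 = 0.4660.
W_max = η_max · Q_H = 0.4660 × 457 = 213 kJ.

W_max ≈ 213 kJ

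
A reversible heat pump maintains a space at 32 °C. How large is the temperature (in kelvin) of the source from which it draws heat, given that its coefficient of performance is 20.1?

T_C ≈ 290 K

T_H = 32 °C → 32 + 273.15 = 305.15 K.
COP_HP = T_H/(T_H − T_C) ⇒ T_C = T_H·(COP_HP − 1)/COP_HP = 305.15 × (20.1 − 1)/20.1 = 290 K.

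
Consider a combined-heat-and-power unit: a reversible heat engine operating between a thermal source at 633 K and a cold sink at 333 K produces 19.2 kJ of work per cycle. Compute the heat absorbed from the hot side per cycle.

Since the cycle is reversible, η = 1 − T_C/T_H = 1 − 333.00/633.00 = 0.4739.
Q_H = W/η = 19.2/0.4739 = 40.5 kJ.

Q_H ≈ 40.5 kJ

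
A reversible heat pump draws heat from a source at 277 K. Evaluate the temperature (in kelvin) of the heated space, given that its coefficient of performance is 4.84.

COP_HP = T_H/(T_H − T_C) ⇒ T_H = T_C·COP_HP/(COP_HP − 1) = 277.00 × 4.84/(4.84 − 1) = 349 K.

T_H ≈ 349 K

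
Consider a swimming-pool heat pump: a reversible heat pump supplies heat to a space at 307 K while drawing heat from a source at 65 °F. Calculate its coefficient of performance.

COP_HP ≈ 19.8

T_C = 65 °F → (65 − 32) × 5/9 = 18.33 °C = 291.48 K.
COP_HP = T_H/(T_H − T_C) = 307.00/(307.00 − 291.48) = 19.8.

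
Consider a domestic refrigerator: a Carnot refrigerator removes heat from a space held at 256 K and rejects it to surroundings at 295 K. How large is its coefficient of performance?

COP_R = T_C/(T_H − T_C) = 256.00/(295.00 − 256.00) = 6.56.

COP_R ≈ 6.56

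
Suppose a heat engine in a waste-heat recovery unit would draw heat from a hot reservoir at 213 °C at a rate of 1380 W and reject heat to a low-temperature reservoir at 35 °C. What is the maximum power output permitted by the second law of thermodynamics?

T_H = 213 °C → 213 + 273.15 = 486.15 K.
T_C = 35 °C → 35 + 273.15 = 308.15 K.
The second-law ceiling is the Carnot efficiency, η_max = 1 − T_C/T_H = 1 − 308.15/486.15 = 0.3661.
W_max = η_max · Q_H = 0.3661 × 1380 = 505.3 W.

Ẇ_max ≈ 505.3 W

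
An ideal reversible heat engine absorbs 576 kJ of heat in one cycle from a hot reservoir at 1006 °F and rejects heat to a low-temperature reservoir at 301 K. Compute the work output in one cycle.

T_H = 1006 °F → (1006 − 32) × 5/9 = 541.11 °C = 814.26 K.
Carnot efficiency: η = 1 − T_C/T_H = 1 − 301.00/814.26 = 0.6303.
W = η·Q_H = 0.6303 × 576 = 363.1 kJ.

W ≈ 363.1 kJ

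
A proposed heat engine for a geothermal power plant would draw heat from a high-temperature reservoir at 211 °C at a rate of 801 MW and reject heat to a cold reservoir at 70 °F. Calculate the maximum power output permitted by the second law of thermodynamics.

Ẇ_max ≈ 314 MW

T_H = 211 °C → 211 + 273.15 = 484.15 K.
T_C = 70 °F → (70 − 32) × 5/9 = 21.11 °C = 294.26 K.
By the Carnot theorem, η_max = 1 − T_C/T_H = 1 − 294.26/484.15 = 0.3922.
W_max = η_max · Q_H = 0.3922 × 801 = 314 MW.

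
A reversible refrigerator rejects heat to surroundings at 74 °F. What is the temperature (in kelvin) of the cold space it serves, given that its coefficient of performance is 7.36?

T_H = 74 °F → (74 − 32) × 5/9 = 23.33 °C = 296.48 K.
COP_R = T_C/(T_H − T_C) ⇒ T_C = T_H·COP_R/(1 + COP_R) = 296.48 × 7.36/(1 + 7.36) = 261 K.

T_C ≈ 261 K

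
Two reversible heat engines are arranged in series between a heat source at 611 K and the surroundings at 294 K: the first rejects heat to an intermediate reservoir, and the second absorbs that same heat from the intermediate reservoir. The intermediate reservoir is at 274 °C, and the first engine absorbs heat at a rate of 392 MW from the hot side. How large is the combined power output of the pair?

Ẇ_total ≈ 203 MW

Two reversible stages in series are equivalent to a single Carnot engine between T_H and T_C, so η_total = 1 − T_C/T_H = 1 − 294.00/611.00 = 0.5188.
W_total = η_total · Q_H = 0.5188 × 392 = 203 MW.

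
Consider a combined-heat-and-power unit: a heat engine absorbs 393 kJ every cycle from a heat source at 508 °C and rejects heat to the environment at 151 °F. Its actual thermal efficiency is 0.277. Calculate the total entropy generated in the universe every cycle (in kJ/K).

T_H = 508 °C → 508 + 273.15 = 781.15 K.
T_C = 151 °F → (151 − 32) × 5/9 = 66.11 °C = 339.26 K.
W = η·Q_H = 0.277 × 393 = 108.9 kJ, so Q_C = Q_H − W = 284.1 kJ.
Entropy balance on the reservoirs: −Q_H/T_H = -0.5031 kJ/K, +Q_C/T_C = 0.8375 kJ/K.
ΔS_univ = −Q_H/T_H + Q_C/T_C = 0.334 kJ/K (> 0, since η = 0.277 < η_Carnot = 0.566).

ΔS_univ ≈ 0.334 kJ/K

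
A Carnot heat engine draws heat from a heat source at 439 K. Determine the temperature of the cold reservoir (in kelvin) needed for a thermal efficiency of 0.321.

From η = 1 − T_C/T_H, T_C = T_H·(1 − η) = 439.00 × (1 − 0.321) = 298 K.

T_C ≈ 298 K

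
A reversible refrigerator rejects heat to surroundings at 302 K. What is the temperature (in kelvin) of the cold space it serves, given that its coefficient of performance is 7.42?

T_C ≈ 266.1 K

COP_R = T_C/(T_H − T_C) ⇒ T_C = T_H·COP_R/(1 + COP_R) = 302.00 × 7.42/(1 + 7.42) = 266.1 K.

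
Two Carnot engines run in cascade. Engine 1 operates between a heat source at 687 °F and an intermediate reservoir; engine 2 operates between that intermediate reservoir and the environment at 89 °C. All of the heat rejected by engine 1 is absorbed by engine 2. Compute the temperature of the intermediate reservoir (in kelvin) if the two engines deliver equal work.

T_H = 687 °F → (687 − 32) × 5/9 = 363.89 °C = 637.04 K.
T_C = 89 °C → 89 + 273.15 = 362.15 K.
For reversible stages Q_m = Q_H·(T_m/T_H). Setting W₁ = Q_H(1 − T_m/T_H) equal to W₂ = Q_m(1 − T_C/T_m) = Q_H·(T_m − T_C)/T_H gives T_H − T_m = T_m − T_C, so T_m = (T_H + T_C)/2 = (637.04 + 362.15)/2 = 500 K.

T_m ≈ 500 K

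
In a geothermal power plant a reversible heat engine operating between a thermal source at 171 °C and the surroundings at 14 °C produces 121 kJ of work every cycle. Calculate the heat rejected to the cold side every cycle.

Q_C ≈ 221 kJ

T_H = 171 °C → 171 + 273.15 = 444.15 K.
T_C = 14 °C → 14 + 273.15 = 287.15 K.
Since the cycle is reversible, η = 1 − T_C/T_H = 1 − 287.15/444.15 = 0.3535.
Since Q_C/Q_H = T_C/T_H and Q_H = W/η, Q_C = W·T_C/(T_H − T_C) = 121 × 287.15/157.00 = 221 kJ.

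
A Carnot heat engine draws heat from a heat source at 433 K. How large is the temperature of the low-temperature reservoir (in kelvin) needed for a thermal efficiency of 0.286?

From η = 1 − T_C/T_H, T_C = T_H·(1 − η) = 433.00 × (1 − 0.286) = 309 K.

T_C ≈ 309 K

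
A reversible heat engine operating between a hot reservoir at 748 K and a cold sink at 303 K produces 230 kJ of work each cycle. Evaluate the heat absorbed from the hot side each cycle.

Since the cycle is reversible, η = 1 − T_C/T_H = 1 − 303.00/748.00 = 0.5949.
Q_H = W/η = 230/0.5949 = 387 kJ.

Q_H ≈ 387 kJ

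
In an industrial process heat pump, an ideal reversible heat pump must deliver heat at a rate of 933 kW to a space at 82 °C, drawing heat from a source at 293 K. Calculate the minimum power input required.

Ẇ_in ≈ 163 kW

T_H = 82 °C → 82 + 273.15 = 355.15 K.
For a reversible heat pump, COP_HP = T_H/(T_H − T_C) = 355.15/62.15 = 5.7144.
W = Q_H/COP_HP = 933/5.7144 = 163 kW.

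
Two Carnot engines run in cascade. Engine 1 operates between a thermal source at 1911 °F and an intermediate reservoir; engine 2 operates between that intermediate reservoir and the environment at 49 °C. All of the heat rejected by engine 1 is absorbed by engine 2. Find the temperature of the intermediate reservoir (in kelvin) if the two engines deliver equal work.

T_m ≈ 819.6 K

T_H = 1911 °F → (1911 − 32) × 5/9 = 1043.89 °C = 1317.04 K.
T_C = 49 °C → 49 + 273.15 = 322.15 K.
For reversible stages Q_m = Q_H·(T_m/T_H). Setting W₁ = Q_H(1 − T_m/T_H) equal to W₂ = Q_m(1 − T_C/T_m) = Q_H·(T_m − T_C)/T_H gives T_H − T_m = T_m − T_C, so T_m = (T_H + T_C)/2 = (1317.04 + 322.15)/2 = 819.6 K.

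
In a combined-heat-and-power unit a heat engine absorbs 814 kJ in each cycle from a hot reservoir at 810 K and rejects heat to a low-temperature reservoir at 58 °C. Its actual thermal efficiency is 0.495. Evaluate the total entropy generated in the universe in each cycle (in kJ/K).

T_C = 58 °C → 58 + 273.15 = 331.15 K.
W = η·Q_H = 0.495 × 814 = 402.9 kJ, so Q_C = Q_H − W = 411.1 kJ.
The hot reservoir loses entropy Q_H/T_H = 814/810.00 = 1.005 kJ/K; the cold reservoir gains Q_C/T_C = 411.1/331.15 = 1.241 kJ/K.
ΔS_univ = −Q_H/T_H + Q_C/T_C = 0.236 kJ/K (> 0, since η = 0.495 < η_Carnot = 0.591).

ΔS_univ ≈ 0.236 kJ/K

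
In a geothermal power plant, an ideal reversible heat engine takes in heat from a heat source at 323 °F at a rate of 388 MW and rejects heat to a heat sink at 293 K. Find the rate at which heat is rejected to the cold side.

T_H = 323 °F → (323 − 32) × 5/9 = 161.67 °C = 434.82 K.
Carnot efficiency: η = 1 − T_C/T_H = 1 − 293.00/434.82 = 0.3262.
For a reversible cycle Q_C/Q_H = T_C/T_H, so Q_C = 388 × 293.00/434.82 = 261.5 MW.

Q̇_C ≈ 261.5 MW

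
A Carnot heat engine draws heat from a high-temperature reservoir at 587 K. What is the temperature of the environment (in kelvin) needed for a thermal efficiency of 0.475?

From η = 1 − T_C/T_H, T_C = T_H·(1 − η) = 587.00 × (1 − 0.475) = 308 K.

T_C ≈ 308 K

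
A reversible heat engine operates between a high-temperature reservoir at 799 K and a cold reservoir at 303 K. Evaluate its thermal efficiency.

The Carnot efficiency is η = 1 − T_C/T_H = 1 − 303.00/799.00 = 0.621.

η ≈ 0.621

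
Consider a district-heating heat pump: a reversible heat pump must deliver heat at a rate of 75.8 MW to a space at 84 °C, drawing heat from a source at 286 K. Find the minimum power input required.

Ẇ_in ≈ 15.10 MW

T_H = 84 °C → 84 + 273.15 = 357.15 K.
Reversible heating COP: COP_HP = T_H/(T_H − T_C) = 357.15/71.15 = 5.0197.
W = Q_H/COP_HP = 75.8/5.0197 = 15.10 MW.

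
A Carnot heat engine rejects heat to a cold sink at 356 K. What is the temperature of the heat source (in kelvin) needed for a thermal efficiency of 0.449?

T_H ≈ 646 K

From η = 1 − T_C/T_H, solving for T_H gives T_H = T_C/(1 − η) = 356.00/(1 − 0.449) = 646 K.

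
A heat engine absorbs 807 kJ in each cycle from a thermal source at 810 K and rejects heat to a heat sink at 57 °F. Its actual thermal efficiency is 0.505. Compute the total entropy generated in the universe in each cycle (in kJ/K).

T_C = 57 °F → (57 − 32) × 5/9 = 13.89 °C = 287.04 K.
W = η·Q_H = 0.505 × 807 = 407.5 kJ, so Q_C = Q_H − W = 399.5 kJ.
Reservoir entropy changes: ΔS_H = −Q_H/T_H = −807/810.00 = -0.9963 kJ/K and ΔS_C = +Q_C/T_C = 399.5/287.04 = 1.392 kJ/K.
ΔS_univ = −Q_H/T_H + Q_C/T_C = 0.395 kJ/K (> 0, since η = 0.505 < η_Carnot = 0.646).

ΔS_univ ≈ 0.395 kJ/K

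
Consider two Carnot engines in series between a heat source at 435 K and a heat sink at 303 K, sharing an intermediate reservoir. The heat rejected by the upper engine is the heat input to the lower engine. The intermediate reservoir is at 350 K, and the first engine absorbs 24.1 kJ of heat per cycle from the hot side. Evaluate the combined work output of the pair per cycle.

W_total ≈ 7.313 kJ

Two reversible stages in series are equivalent to a single Carnot engine between T_H and T_C, so η_total = 1 − T_C/T_H = 1 − 303.00/435.00 = 0.3034.
W_total = η_total · Q_H = 0.3034 × 24.1 = 7.313 kJ.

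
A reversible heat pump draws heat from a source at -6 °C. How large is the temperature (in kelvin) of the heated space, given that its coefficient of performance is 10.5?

T_H ≈ 295 K

T_C = -6 °C → -6 + 273.15 = 267.15 K.
COP_HP = T_H/(T_H − T_C) ⇒ T_H = T_C·COP_HP/(COP_HP − 1) = 267.15 × 10.5/(10.5 − 1) = 295 K.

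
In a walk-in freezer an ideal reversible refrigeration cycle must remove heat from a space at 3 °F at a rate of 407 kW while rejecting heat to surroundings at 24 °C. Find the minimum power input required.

Ẇ_in ≈ 63.51 kW

T_H = 24 °C → 24 + 273.15 = 297.15 K.
T_C = 3 °F → (3 − 32) × 5/9 = -16.11 °C = 257.04 K.
The reversible coefficient of performance is COP_R = T_C/(T_H − T_C) = 257.04/40.11 = 6.4082.
W = Q_C/COP_R = 407/6.4082 = 63.51 kW.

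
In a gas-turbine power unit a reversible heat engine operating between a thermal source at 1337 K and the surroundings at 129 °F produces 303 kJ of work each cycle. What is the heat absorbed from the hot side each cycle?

T_C = 129 °F → (129 − 32) × 5/9 = 53.89 °C = 327.04 K.
For a reversible engine, η = 1 − T_C/T_H = 1 − 327.04/1337.00 = 0.7554.
Q_H = W/η = 303/0.7554 = 401 kJ.

Q_H ≈ 401 kJ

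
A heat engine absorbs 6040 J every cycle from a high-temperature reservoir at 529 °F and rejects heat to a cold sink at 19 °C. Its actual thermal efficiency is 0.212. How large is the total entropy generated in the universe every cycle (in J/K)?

ΔS_univ ≈ 5.295 J/K

T_H = 529 °F → (529 − 32) × 5/9 = 276.11 °C = 549.26 K.
T_C = 19 °C → 19 + 273.15 = 292.15 K.
W = η·Q_H = 0.212 × 6040 = 1280 J, so Q_C = Q_H − W = 4760 J.
Entropy balance on the reservoirs: −Q_H/T_H = -11.00 J/K, +Q_C/T_C = 16.29 J/K.
ΔS_univ = −Q_H/T_H + Q_C/T_C = 5.295 J/K (> 0, since η = 0.212 < η_Carnot = 0.468).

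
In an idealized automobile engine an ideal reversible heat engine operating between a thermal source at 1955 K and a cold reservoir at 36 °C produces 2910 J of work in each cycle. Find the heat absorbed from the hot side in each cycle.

T_C = 36 °C → 36 + 273.15 = 309.15 K.
η_rev = 1 − T_C/T_H = 1 − 309.15/1955.00 = 0.8419.
Q_H = W/η = 2910/0.8419 = 3457 J.

Q_H ≈ 3457 J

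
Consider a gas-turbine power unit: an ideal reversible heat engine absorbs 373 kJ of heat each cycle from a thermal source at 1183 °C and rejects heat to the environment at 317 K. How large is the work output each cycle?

W ≈ 292 kJ

T_H = 1183 °C → 1183 + 273.15 = 1456.15 K.
The Carnot efficiency is η = 1 − T_C/T_H = 1 − 317.00/1456.15 = 0.7823.
W = η·Q_H = 0.7823 × 373 = 292 kJ.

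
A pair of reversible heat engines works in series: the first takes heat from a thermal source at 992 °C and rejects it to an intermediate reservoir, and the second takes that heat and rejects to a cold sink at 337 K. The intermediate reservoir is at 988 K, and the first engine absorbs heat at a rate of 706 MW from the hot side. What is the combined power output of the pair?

Ẇ_total ≈ 518 MW

T_H = 992 °C → 992 + 273.15 = 1265.15 K.
Two reversible stages in series are equivalent to a single Carnot engine between T_H and T_C, so η_total = 1 − T_C/T_H = 1 − 337.00/1265.15 = 0.7336.
W_total = η_total · Q_H = 0.7336 × 706 = 518 MW.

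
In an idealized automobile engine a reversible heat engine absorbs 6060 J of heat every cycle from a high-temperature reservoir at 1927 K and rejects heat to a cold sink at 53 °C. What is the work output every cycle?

T_C = 53 °C → 53 + 273.15 = 326.15 K.
Since the cycle is reversible, η = 1 − T_C/T_H = 1 − 326.15/1927.00 = 0.8307.
W = η·Q_H = 0.8307 × 6060 = 5030 J.

W ≈ 5030 J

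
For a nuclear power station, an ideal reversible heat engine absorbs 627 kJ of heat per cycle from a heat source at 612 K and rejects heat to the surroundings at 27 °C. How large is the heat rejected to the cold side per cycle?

T_C = 27 °C → 27 + 273.15 = 300.15 K.
For a reversible engine, η = 1 − T_C/T_H = 1 − 300.15/612.00 = 0.5096.
For a reversible cycle Q_C/Q_H = T_C/T_H, so Q_C = 627 × 300.15/612.00 = 307.5 kJ.

Q_C ≈ 307.5 kJ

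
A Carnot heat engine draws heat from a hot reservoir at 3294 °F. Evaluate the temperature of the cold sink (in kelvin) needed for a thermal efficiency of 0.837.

T_C ≈ 340 K

T_H = 3294 °F → (3294 − 32) × 5/9 = 1812.22 °C = 2085.37 K.
From η = 1 − T_C/T_H, T_C = T_H·(1 − η) = 2085.37 × (1 − 0.837) = 340 K.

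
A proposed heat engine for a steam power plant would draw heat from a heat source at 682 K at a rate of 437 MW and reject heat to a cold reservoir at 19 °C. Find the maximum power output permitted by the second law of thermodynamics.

T_C = 19 °C → 19 + 273.15 = 292.15 K.
The upper bound on efficiency is η_max = 1 − T_C/T_H = 1 − 292.15/682.00 = 0.5716.
W_max = η_max · Q_H = 0.5716 × 437 = 250 MW.

Ẇ_max ≈ 250 MW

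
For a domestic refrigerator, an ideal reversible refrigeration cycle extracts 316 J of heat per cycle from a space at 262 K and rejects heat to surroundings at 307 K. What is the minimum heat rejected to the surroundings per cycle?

Q_H ≈ 370 J

For a reversible cycle Q_H/Q_C = T_H/T_C, so Q_H = Q_C·T_H/T_C = 316 × 307.00/262.00 = 370 J.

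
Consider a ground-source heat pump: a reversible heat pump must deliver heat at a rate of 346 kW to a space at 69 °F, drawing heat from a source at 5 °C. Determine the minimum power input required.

T_H = 69 °F → (69 − 32) × 5/9 = 20.56 °C = 293.71 K.
T_C = 5 °C → 5 + 273.15 = 278.15 K.
Reversible heating COP: COP_HP = T_H/(T_H − T_C) = 293.71/15.56 = 18.8811.
W = Q_H/COP_HP = 346/18.8811 = 18.33 kW.

Ẇ_in ≈ 18.33 kW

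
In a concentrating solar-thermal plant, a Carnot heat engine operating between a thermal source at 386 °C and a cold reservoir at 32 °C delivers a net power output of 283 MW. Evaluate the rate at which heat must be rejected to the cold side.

Q̇_C ≈ 244 MW

T_H = 386 °C → 386 + 273.15 = 659.15 K.
T_C = 32 °C → 32 + 273.15 = 305.15 K.
The Carnot efficiency is η = 1 − T_C/T_H = 1 − 305.15/659.15 = 0.5371.
Since Q_C/Q_H = T_C/T_H and Q_H = W/η, Q_C = W·T_C/(T_H − T_C) = 283 × 305.15/354.00 = 244 MW.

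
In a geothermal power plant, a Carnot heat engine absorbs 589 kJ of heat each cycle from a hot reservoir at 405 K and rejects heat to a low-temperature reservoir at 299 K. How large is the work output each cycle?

Since the cycle is reversible, η = 1 − T_C/T_H = 1 − 299.00/405.00 = 0.2617.
W = η·Q_H = 0.2617 × 589 = 154 kJ.

W ≈ 154 kJ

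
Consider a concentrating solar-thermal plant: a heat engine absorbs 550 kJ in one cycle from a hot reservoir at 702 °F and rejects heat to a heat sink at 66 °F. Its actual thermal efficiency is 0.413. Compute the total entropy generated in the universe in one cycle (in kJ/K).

T_H = 702 °F → (702 − 32) × 5/9 = 372.22 °C = 645.37 K.
T_C = 66 °F → (66 − 32) × 5/9 = 18.89 °C = 292.04 K.
W = η·Q_H = 0.413 × 550 = 227.1 kJ, so Q_C = Q_H − W = 322.9 kJ.
The hot reservoir loses entropy Q_H/T_H = 550/645.37 = 0.8522 kJ/K; the cold reservoir gains Q_C/T_C = 322.9/292.04 = 1.106 kJ/K.
ΔS_univ = −Q_H/T_H + Q_C/T_C = 0.2533 kJ/K (> 0, since η = 0.413 < η_Carnot = 0.547).

ΔS_univ ≈ 0.2533 kJ/K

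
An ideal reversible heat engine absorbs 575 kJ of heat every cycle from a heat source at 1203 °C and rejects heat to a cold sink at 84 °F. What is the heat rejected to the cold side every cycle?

Q_C ≈ 118 kJ

T_H = 1203 °C → 1203 + 273.15 = 1476.15 K.
T_C = 84 °F → (84 − 32) × 5/9 = 28.89 °C = 302.04 K.
The Carnot efficiency is η = 1 − T_C/T_H = 1 − 302.04/1476.15 = 0.7954.
For a reversible cycle Q_C/Q_H = T_C/T_H, so Q_C = 575 × 302.04/1476.15 = 118 kJ.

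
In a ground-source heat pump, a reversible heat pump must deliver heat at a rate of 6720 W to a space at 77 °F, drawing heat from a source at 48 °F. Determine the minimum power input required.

Ẇ_in ≈ 363.1 W

T_H = 77 °F → (77 − 32) × 5/9 = 25.00 °C = 298.15 K.
T_C = 48 °F → (48 − 32) × 5/9 = 8.89 °C = 282.04 K.
The Carnot heat-pump COP is COP_HP = T_H/(T_H − T_C) = 298.15/16.11 = 18.5059.
W = Q_H/COP_HP = 6720/18.5059 = 363.1 W.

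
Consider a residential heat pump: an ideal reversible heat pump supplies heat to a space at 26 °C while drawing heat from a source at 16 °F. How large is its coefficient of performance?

COP_HP ≈ 8.57

T_H = 26 °C → 26 + 273.15 = 299.15 K.
T_C = 16 °F → (16 − 32) × 5/9 = -8.89 °C = 264.26 K.
Reversible heating COP: COP_HP = T_H/(T_H − T_C) = 299.15/(299.15 − 264.26) = 8.57.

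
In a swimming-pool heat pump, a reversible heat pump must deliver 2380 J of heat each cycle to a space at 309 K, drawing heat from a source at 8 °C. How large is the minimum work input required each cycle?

W_in ≈ 215 J

T_C = 8 °C → 8 + 273.15 = 281.15 K.
Reversible heating COP: COP_HP = T_H/(T_H − T_C) = 309.00/27.85 = 11.0952.
W = Q_H/COP_HP = 2380/11.0952 = 215 J.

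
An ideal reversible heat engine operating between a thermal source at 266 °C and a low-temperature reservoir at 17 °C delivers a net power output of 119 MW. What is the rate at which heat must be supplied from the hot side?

T_H = 266 °C → 266 + 273.15 = 539.15 K.
T_C = 17 °C → 17 + 273.15 = 290.15 K.
For a reversible engine, η = 1 − T_C/T_H = 1 − 290.15/539.15 = 0.4618.
Q_H = W/η = 119/0.4618 = 257.7 MW.

Q̇_H ≈ 257.7 MW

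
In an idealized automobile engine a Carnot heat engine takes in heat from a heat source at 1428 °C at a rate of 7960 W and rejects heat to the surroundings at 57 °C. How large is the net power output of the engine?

Ẇ ≈ 6415 W

T_H = 1428 °C → 1428 + 273.15 = 1701.15 K.
T_C = 57 °C → 57 + 273.15 = 330.15 K.
Since the cycle is reversible, η = 1 − T_C/T_H = 1 − 330.15/1701.15 = 0.8059.
W = η·Q_H = 0.8059 × 7960 = 6415 W.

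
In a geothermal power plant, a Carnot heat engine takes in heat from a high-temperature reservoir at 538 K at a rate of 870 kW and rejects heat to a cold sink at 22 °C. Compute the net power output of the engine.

Ẇ ≈ 393 kW

T_C = 22 °C → 22 + 273.15 = 295.15 K.
The Carnot efficiency is η = 1 − T_C/T_H = 1 − 295.15/538.00 = 0.4514.
W = η·Q_H = 0.4514 × 870 = 393 kW.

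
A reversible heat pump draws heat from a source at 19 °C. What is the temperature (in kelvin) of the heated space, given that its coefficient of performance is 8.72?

T_H ≈ 330 K

T_C = 19 °C → 19 + 273.15 = 292.15 K.
COP_HP = T_H/(T_H − T_C) ⇒ T_H = T_C·COP_HP/(COP_HP − 1) = 292.15 × 8.72/(8.72 − 1) = 330 K.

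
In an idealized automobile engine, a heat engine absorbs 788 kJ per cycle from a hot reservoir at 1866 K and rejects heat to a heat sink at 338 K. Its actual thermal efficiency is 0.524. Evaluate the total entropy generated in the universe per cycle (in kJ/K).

ΔS_univ ≈ 0.687 kJ/K

W = η·Q_H = 0.524 × 788 = 412.9 kJ, so Q_C = Q_H − W = 375.1 kJ.
Entropy balance on the reservoirs: −Q_H/T_H = -0.4223 kJ/K, +Q_C/T_C = 1.110 kJ/K.
ΔS_univ = −Q_H/T_H + Q_C/T_C = 0.687 kJ/K (> 0, since η = 0.524 < η_Carnot = 0.819).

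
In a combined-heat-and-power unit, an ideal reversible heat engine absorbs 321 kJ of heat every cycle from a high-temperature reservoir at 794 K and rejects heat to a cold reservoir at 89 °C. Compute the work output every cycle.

T_C = 89 °C → 89 + 273.15 = 362.15 K.
Since the cycle is reversible, η = 1 − T_C/T_H = 1 − 362.15/794.00 = 0.5439.
W = η·Q_H = 0.5439 × 321 = 175 kJ.

W ≈ 175 kJ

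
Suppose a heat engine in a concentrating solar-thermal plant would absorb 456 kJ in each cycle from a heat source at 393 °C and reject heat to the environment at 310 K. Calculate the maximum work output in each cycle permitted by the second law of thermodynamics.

W_max ≈ 243.8 kJ

T_H = 393 °C → 393 + 273.15 = 666.15 K.
By the Carnot theorem, η_max = 1 − T_C/T_H = 1 − 310.00/666.15 = 0.5346.
W_max = η_max · Q_H = 0.5346 × 456 = 243.8 kJ.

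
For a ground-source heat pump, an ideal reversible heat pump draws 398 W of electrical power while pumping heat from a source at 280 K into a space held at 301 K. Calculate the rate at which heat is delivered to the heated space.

Q̇_H ≈ 5700 W

For a reversible heat pump, COP_HP = T_H/(T_H − T_C) = 301.00/21.00 = 14.3333.
Q_H = COP_HP · W = 14.3333 × 398 = 5700 W.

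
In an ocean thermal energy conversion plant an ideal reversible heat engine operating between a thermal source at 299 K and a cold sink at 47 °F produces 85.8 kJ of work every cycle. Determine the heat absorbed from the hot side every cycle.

T_C = 47 °F → (47 − 32) × 5/9 = 8.33 °C = 281.48 K.
For a reversible engine, η = 1 − T_C/T_H = 1 − 281.48/299.00 = 0.0586.
Q_H = W/η = 85.8/0.0586 = 1460 kJ.

Q_H ≈ 1460 kJ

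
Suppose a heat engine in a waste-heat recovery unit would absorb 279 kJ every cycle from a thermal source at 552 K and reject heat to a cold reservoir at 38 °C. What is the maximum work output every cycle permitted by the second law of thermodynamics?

T_C = 38 °C → 38 + 273.15 = 311.15 K.
By the Carnot theorem, η_max = 1 − T_C/T_H = 1 − 311.15/552.00 = 0.4363.
W_max = η_max · Q_H = 0.4363 × 279 = 121.7 kJ.

W_max ≈ 121.7 kJ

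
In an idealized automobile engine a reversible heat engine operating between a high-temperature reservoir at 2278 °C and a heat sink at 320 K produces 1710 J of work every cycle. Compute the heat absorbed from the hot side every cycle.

T_H = 2278 °C → 2278 + 273.15 = 2551.15 K.
Carnot efficiency: η = 1 − T_C/T_H = 1 − 320.00/2551.15 = 0.8746.
Q_H = W/η = 1710/0.8746 = 1960 J.

Q_H ≈ 1960 J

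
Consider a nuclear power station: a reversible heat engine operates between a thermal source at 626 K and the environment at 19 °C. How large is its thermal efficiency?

T_C = 19 °C → 19 + 273.15 = 292.15 K.
Carnot efficiency: η = 1 − T_C/T_H = 1 − 292.15/626.00 = 0.5333.

η ≈ 0.5333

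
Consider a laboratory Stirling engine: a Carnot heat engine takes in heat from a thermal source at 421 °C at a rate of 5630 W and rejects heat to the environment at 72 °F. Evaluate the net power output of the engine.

T_H = 421 °C → 421 + 273.15 = 694.15 K.
T_C = 72 °F → (72 − 32) × 5/9 = 22.22 °C = 295.37 K.
η_rev = 1 − T_C/T_H = 1 − 295.37/694.15 = 0.5745.
W = η·Q_H = 0.5745 × 5630 = 3230 W.

Ẇ ≈ 3230 W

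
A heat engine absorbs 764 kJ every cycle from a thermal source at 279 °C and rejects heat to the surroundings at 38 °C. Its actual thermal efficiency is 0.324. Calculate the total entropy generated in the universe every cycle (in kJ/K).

T_H = 279 °C → 279 + 273.15 = 552.15 K.
T_C = 38 °C → 38 + 273.15 = 311.15 K.
W = η·Q_H = 0.324 × 764 = 247.5 kJ, so Q_C = Q_H − W = 516.5 kJ.
Entropy balance on the reservoirs: −Q_H/T_H = -1.384 kJ/K, +Q_C/T_C = 1.660 kJ/K.
ΔS_univ = −Q_H/T_H + Q_C/T_C = 0.276 kJ/K (> 0, since η = 0.324 < η_Carnot = 0.436).

ΔS_univ ≈ 0.276 kJ/K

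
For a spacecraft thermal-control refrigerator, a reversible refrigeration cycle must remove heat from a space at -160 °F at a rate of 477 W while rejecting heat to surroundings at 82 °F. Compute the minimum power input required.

T_H = 82 °F → (82 − 32) × 5/9 = 27.78 °C = 300.93 K.
T_C = -160 °F → (-160 − 32) × 5/9 = -106.67 °C = 166.48 K.
For a reversible refrigerator, COP_R = T_C/(T_H − T_C) = 166.48/134.44 = 1.2383.
W = Q_C/COP_R = 477/1.2383 = 385.2 W.

Ẇ_in ≈ 385.2 W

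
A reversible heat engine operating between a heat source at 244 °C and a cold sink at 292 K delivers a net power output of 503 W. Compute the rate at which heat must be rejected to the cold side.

T_H = 244 °C → 244 + 273.15 = 517.15 K.
For a reversible engine, η = 1 − T_C/T_H = 1 − 292.00/517.15 = 0.4354.
Since Q_C/Q_H = T_C/T_H and Q_H = W/η, Q_C = W·T_C/(T_H − T_C) = 503 × 292.00/225.15 = 652 W.

Q̇_C ≈ 652 W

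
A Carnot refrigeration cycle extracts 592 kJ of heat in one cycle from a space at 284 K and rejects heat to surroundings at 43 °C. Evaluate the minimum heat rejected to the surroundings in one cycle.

Q_H ≈ 659 kJ

T_H = 43 °C → 43 + 273.15 = 316.15 K.
For a reversible cycle Q_H/Q_C = T_H/T_C, so Q_H = Q_C·T_H/T_C = 592 × 316.15/284.00 = 659 kJ.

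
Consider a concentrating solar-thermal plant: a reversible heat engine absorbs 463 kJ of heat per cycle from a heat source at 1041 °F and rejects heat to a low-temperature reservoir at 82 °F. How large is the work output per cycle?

W ≈ 295.9 kJ

T_H = 1041 °F → (1041 − 32) × 5/9 = 560.56 °C = 833.71 K.
T_C = 82 °F → (82 − 32) × 5/9 = 27.78 °C = 300.93 K.
η_rev = 1 − T_C/T_H = 1 − 300.93/833.71 = 0.6390.
W = η·Q_H = 0.6390 × 463 = 295.9 kJ.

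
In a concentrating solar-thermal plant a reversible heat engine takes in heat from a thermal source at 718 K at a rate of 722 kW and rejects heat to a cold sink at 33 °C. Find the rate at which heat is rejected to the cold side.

Q̇_C ≈ 308 kW

T_C = 33 °C → 33 + 273.15 = 306.15 K.
η_rev = 1 − T_C/T_H = 1 − 306.15/718.00 = 0.5736.
For a reversible cycle Q_C/Q_H = T_C/T_H, so Q_C = 722 × 306.15/718.00 = 308 kW.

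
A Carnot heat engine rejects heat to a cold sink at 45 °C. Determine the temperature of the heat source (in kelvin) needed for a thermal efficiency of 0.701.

T_H ≈ 1060 K

T_C = 45 °C → 45 + 273.15 = 318.15 K.
From η = 1 − T_C/T_H, solving for T_H gives T_H = T_C/(1 − η) = 318.15/(1 − 0.701) = 1060 K.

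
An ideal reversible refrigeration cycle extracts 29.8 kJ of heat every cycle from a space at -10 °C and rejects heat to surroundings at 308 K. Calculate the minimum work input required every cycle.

T_C = -10 °C → -10 + 273.15 = 263.15 K.
The reversible coefficient of performance is COP_R = T_C/(T_H − T_C) = 263.15/44.85 = 5.8673.
W = Q_C/COP_R = 29.8/5.8673 = 5.08 kJ.

W_in ≈ 5.08 kJ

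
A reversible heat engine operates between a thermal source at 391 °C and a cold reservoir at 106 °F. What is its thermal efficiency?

η ≈ 0.527

T_H = 391 °C → 391 + 273.15 = 664.15 K.
T_C = 106 °F → (106 − 32) × 5/9 = 41.11 °C = 314.26 K.
For a reversible engine, η = 1 − T_C/T_H = 1 − 314.26/664.15 = 0.527.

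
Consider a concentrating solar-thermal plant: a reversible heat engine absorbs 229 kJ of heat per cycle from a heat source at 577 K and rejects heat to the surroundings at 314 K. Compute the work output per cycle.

W ≈ 104 kJ

The Carnot efficiency is η = 1 − T_C/T_H = 1 − 314.00/577.00 = 0.4558.
W = η·Q_H = 0.4558 × 229 = 104 kJ.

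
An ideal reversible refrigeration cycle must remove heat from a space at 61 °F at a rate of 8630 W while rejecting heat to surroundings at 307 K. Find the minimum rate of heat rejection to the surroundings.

T_C = 61 °F → (61 − 32) × 5/9 = 16.11 °C = 289.26 K.
For a reversible cycle Q_H/Q_C = T_H/T_C, so Q_H = Q_C·T_H/T_C = 8630 × 307.00/289.26 = 9160 W.

Q̇_H ≈ 9160 W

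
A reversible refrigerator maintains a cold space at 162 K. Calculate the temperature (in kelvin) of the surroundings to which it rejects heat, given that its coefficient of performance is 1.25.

T_H ≈ 292 K

COP_R = T_C/(T_H − T_C) ⇒ T_H = T_C·(1 + 1/COP_R) = 162.00 × (1 + 1/1.25) = 292 K.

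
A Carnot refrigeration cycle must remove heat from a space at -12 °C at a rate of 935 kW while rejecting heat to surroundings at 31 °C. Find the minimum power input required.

Ẇ_in ≈ 154 kW

T_H = 31 °C → 31 + 273.15 = 304.15 K.
T_C = -12 °C → -12 + 273.15 = 261.15 K.
COP_R = T_C/(T_H − T_C) = 261.15/43.00 = 6.0733.
W = Q_C/COP_R = 935/6.0733 = 154 kW.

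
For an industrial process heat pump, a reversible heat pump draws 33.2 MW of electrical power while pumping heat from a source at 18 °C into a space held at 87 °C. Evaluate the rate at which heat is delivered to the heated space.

T_H = 87 °C → 87 + 273.15 = 360.15 K.
T_C = 18 °C → 18 + 273.15 = 291.15 K.
COP_HP = T_H/(T_H − T_C) = 360.15/69.00 = 5.2196.
Q_H = COP_HP · W = 5.2196 × 33.2 = 173.3 MW.

Q̇_H ≈ 173.3 MW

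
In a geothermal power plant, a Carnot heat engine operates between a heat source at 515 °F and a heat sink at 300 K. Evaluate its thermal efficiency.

η ≈ 0.446

T_H = 515 °F → (515 − 32) × 5/9 = 268.33 °C = 541.48 K.
For a reversible engine, η = 1 − T_C/T_H = 1 − 300.00/541.48 = 0.446.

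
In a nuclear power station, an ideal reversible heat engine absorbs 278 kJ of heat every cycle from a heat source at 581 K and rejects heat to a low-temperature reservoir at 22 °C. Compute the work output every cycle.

W ≈ 137 kJ

T_C = 22 °C → 22 + 273.15 = 295.15 K.
Carnot efficiency: η = 1 − T_C/T_H = 1 − 295.15/581.00 = 0.4920.
W = η·Q_H = 0.4920 × 278 = 137 kJ.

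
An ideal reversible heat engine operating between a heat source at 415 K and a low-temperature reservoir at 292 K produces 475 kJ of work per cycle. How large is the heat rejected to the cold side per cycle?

Since the cycle is reversible, η = 1 − T_C/T_H = 1 − 292.00/415.00 = 0.2964.
Since Q_C/Q_H = T_C/T_H and Q_H = W/η, Q_C = W·T_C/(T_H − T_C) = 475 × 292.00/123.00 = 1130 kJ.

Q_C ≈ 1130 kJ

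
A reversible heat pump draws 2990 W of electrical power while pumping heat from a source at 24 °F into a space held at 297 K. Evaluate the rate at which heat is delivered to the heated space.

Q̇_H ≈ 31400 W

T_C = 24 °F → (24 − 32) × 5/9 = -4.44 °C = 268.71 K.
COP_HP = T_H/(T_H − T_C) = 297.00/28.29 = 10.4968.
Q_H = COP_HP · W = 10.4968 × 2990 = 31400 W.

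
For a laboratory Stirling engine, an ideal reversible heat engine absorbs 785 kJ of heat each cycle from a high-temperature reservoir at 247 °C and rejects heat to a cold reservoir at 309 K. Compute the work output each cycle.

T_H = 247 °C → 247 + 273.15 = 520.15 K.
The Carnot efficiency is η = 1 − T_C/T_H = 1 − 309.00/520.15 = 0.4059.
W = η·Q_H = 0.4059 × 785 = 318.7 kJ.

W ≈ 318.7 kJ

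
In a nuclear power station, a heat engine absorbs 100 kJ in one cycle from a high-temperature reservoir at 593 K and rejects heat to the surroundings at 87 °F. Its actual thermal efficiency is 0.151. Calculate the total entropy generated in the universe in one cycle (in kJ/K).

ΔS_univ ≈ 0.1109 kJ/K

T_C = 87 °F → (87 − 32) × 5/9 = 30.56 °C = 303.71 K.
W = η·Q_H = 0.151 × 100 = 15.10 kJ, so Q_C = Q_H − W = 84.90 kJ.
The hot reservoir loses entropy Q_H/T_H = 100/593.00 = 0.1686 kJ/K; the cold reservoir gains Q_C/T_C = 84.90/303.71 = 0.2795 kJ/K.
ΔS_univ = −Q_H/T_H + Q_C/T_C = 0.1109 kJ/K (> 0, since η = 0.151 < η_Carnot = 0.488).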